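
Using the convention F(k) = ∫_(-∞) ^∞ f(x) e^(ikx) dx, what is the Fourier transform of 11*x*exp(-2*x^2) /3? 11*sqrt(2)*I*sqrt(pi)*k*exp(-k^2/8) /24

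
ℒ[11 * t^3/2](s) 33/s^4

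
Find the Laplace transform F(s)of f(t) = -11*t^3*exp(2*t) -66/(s - 2)^4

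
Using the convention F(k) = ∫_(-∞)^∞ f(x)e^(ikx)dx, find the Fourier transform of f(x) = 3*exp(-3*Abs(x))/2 9/(k^2 + 9)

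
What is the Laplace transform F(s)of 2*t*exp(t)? 2/(s - 1)^2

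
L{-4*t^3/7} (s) -24/ (7*s^4)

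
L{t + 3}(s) s^(-2) + 3/s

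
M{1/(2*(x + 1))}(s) pi*csc(pi*s)/2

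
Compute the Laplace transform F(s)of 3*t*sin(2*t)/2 6*s/(s^2 + 4)^2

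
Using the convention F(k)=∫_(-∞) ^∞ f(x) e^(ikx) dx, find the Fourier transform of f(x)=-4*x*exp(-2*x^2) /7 -sqrt(2)*I*sqrt(pi)*k*exp(-k^2/8) /14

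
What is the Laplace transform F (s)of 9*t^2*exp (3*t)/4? 9/ (2*(s - 3)^3)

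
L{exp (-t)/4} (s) 1/ (4*(s + 1))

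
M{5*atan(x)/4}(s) -5*pi*sec(pi*s/2)/(8*s)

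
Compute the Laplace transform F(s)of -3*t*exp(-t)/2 -3/(2*(s + 1)^2)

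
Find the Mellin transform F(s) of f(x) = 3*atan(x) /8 -3*pi*sec(pi*s/2) /(16*s) 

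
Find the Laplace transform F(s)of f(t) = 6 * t 6/s^2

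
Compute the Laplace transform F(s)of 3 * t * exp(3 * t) 3/(s - 3)^2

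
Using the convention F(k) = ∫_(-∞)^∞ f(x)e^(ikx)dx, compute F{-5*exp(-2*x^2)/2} -5*sqrt(2)*sqrt(pi)*exp(-k^2/8)/4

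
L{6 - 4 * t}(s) 6/s - 4/s^2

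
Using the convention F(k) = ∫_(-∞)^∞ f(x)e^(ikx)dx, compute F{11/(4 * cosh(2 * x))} 11 * pi/(8 * cosh(pi * k/4))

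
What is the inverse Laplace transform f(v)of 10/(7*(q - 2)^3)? 5*v^2*exp(2*v)/7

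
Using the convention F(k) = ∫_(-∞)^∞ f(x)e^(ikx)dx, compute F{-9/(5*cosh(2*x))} -9*pi/(10*cosh(pi*k/4))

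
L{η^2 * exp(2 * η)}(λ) 2/(λ - 2)^3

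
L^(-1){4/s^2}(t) 4*t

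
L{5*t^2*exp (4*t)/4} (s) 5/ (2*(s - 4)^3)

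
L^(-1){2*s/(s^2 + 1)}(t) 2*cos(t)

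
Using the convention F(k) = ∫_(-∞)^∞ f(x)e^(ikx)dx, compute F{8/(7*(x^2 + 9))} 8*pi*exp(-3*Abs(k))/21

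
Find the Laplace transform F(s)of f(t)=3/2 3/(2 * s)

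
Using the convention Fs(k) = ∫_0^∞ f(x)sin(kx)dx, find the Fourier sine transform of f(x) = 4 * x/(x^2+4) 2 * pi * exp(-2 * k)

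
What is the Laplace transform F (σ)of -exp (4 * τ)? -1/ (σ - 4)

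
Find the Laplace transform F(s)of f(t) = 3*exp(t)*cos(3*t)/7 3*(s - 1)/(7*((s - 1)^2 + 9))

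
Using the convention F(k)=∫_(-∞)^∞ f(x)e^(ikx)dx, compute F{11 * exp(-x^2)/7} 11 * sqrt(pi) * exp(-k^2/4)/7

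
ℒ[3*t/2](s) 3/(2*s^2)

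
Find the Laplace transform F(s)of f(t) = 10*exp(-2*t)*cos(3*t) 10*(s + 2)/((s + 2)^2 + 9)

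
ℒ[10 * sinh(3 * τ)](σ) 30/(σ^2 - 9) 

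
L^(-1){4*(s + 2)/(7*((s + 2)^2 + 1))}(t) 4*exp(-2*t)*cos(t)/7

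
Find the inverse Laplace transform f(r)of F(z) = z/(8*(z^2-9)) cosh(3*r)/8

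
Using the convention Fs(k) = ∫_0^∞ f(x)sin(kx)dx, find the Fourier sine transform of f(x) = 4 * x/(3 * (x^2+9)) 2 * pi * exp(-3 * k)/3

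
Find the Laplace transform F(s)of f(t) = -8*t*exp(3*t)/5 -8/(5*(s - 3)^2)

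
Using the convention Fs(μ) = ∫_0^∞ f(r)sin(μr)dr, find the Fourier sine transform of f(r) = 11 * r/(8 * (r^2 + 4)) 11 * pi * exp(-2 * μ)/16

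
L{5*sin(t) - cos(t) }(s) 5/(s^2 + 1) - s/(s^2 + 1) 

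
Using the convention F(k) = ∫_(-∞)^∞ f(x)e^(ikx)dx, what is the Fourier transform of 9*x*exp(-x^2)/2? 9*I*sqrt(pi)*k*exp(-k^2/4)/4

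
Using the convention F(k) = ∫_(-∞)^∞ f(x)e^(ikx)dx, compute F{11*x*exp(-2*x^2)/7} 11*sqrt(2)*I*sqrt(pi)*k*exp(-k^2/8)/56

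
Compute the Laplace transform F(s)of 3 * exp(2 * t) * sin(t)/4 3/(4 * ((s - 2)^2+1))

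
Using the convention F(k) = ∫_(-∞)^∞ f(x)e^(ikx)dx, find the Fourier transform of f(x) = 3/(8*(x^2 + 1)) 3*pi*exp(-Abs(k))/8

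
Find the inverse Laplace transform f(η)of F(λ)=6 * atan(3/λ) 6 * sin(3 * η)/η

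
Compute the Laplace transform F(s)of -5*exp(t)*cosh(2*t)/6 5*(1 - s)/(6*((s - 1)^2 - 4))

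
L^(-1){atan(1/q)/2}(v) sin(v)/(2 * v)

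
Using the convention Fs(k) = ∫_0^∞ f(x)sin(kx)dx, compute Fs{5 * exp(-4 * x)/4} 5 * k/(4 * (k^2 + 16))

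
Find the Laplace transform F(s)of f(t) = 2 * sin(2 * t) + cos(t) s/(s^2 + 1) + 4/(s^2 + 4)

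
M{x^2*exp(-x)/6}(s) gamma(s + 2)/6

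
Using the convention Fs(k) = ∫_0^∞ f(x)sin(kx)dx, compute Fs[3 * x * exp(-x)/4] 3 * k/(2 * (k^2 + 1)^2)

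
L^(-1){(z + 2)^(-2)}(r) r * exp(-2 * r)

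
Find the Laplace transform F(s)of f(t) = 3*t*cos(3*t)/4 3*(s^2-9)/(4*(s^2 + 9)^2)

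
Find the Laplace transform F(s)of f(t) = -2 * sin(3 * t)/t -2 * atan(3/s)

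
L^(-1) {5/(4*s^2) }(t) 5*t/4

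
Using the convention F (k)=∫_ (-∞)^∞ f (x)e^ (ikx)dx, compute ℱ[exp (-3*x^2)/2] sqrt (3)*sqrt (pi)*exp (-k^2/12)/6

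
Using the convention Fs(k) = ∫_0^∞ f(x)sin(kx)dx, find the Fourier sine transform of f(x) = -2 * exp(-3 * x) -2 * k/(k^2 + 9)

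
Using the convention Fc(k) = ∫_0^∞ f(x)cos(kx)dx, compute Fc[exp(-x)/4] 1/(4*(k^2+1))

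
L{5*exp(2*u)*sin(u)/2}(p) 5/(2*((p - 2)^2 + 1))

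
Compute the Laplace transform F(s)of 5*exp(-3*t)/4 5/(4*(s + 3))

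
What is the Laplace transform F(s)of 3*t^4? 72/s^5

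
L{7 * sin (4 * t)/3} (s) 28/ (3 * (s^2 + 16))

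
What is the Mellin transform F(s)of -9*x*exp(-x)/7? -9*gamma(s + 1)/7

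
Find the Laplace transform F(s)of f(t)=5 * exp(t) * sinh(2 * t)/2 5/((s - 1)^2 - 4)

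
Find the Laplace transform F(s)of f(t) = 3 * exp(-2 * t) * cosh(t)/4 3 * (s + 2)/(4 * ((s + 2)^2 - 1))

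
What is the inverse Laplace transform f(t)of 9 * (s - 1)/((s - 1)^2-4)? 9 * exp(t) * cosh(2 * t)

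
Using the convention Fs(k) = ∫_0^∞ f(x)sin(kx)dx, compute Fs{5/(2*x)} 5*pi/4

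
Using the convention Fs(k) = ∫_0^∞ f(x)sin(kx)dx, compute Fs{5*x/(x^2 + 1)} 5*pi*exp(-k)/2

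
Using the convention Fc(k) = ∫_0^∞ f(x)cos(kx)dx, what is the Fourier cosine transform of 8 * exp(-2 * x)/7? 16/(7 * (k^2 + 4))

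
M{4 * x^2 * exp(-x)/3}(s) 4 * gamma(s + 2)/3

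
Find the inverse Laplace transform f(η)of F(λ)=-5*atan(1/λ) -5*sin(η)/η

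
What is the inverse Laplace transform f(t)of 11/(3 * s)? 11/3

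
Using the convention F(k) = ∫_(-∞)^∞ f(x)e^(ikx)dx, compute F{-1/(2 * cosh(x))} -pi/(2 * cosh(pi * k/2))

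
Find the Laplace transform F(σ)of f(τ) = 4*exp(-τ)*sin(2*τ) 8/((σ + 1)^2 + 4)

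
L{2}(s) 2/s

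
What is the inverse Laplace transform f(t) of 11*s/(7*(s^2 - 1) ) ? 11*cosh(t) /7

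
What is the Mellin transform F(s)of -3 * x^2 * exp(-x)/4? -3 * gamma(s + 2)/4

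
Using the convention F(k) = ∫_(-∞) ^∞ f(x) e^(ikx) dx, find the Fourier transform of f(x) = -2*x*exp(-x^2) -I*sqrt(pi)*k*exp(-k^2/4) 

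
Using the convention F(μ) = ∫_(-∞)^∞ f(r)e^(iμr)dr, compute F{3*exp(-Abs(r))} 6/(μ^2 + 1)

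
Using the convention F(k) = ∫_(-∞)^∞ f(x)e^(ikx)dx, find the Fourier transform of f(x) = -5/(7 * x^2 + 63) -5 * pi * exp(-3 * Abs(k))/21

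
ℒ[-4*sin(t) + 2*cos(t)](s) 2*s/(s^2 + 1) - 4/(s^2 + 1)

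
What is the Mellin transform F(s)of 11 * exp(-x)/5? 11 * gamma(s)/5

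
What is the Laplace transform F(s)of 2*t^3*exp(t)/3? 4/(s - 1)^4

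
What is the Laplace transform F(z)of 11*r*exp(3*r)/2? 11/(2*(z - 3)^2)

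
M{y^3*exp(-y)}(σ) gamma(σ + 3)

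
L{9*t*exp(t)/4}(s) 9/(4*(s - 1)^2)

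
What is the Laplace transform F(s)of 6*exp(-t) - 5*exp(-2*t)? 6/(s + 1) - 5/(s + 2)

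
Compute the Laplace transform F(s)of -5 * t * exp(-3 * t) -5/(s + 3)^2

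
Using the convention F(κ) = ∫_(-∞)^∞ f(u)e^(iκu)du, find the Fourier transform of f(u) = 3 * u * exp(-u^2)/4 3 * I * sqrt(pi) * κ * exp(-κ^2/4)/8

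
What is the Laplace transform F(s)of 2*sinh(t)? 2/(s^2 - 1)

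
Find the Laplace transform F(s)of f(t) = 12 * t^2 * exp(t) 24/(s - 1)^3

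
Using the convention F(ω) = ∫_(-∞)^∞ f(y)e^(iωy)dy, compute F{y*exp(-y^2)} I*sqrt(pi)*ω*exp(-ω^2/4)/2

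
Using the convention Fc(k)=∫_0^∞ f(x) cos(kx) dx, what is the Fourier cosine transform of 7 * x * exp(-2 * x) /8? 7 * (4 - k^2) /(8 * (k^2 + 4) ^2) 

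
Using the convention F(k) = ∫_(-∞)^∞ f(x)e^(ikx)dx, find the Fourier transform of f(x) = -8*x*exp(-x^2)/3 -4*I*sqrt(pi)*k*exp(-k^2/4)/3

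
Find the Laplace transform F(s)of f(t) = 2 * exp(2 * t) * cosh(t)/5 2 * (s - 2)/(5 * ((s - 2)^2 - 1))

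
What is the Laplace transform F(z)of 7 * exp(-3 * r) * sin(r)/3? 7/(3 * ((z + 3)^2 + 1))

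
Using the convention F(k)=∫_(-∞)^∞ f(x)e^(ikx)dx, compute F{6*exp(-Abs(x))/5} 12/(5*(k^2+1))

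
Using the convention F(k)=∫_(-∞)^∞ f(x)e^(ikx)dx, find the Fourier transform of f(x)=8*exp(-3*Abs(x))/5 48/(5*(k^2+9))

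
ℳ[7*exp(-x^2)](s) 7*gamma(s/2)/2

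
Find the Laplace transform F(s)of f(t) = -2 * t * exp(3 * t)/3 -2/(3 * (s - 3)^2)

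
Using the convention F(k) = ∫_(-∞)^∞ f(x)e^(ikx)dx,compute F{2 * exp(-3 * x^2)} 2 * sqrt(3) * sqrt(pi) * exp(-k^2/12)/3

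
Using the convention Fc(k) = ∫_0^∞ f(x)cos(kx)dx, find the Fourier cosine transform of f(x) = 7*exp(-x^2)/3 7*sqrt(pi)*exp(-k^2/4)/6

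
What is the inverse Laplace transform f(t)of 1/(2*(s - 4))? exp(4*t)/2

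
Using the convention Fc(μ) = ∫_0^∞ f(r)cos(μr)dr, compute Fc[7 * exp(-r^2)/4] 7 * sqrt(pi) * exp(-μ^2/4)/8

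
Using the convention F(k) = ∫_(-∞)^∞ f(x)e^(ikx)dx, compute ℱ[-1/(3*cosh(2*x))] -pi/(6*cosh(pi*k/4))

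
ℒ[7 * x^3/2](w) 21/w^4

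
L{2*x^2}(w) 4/w^3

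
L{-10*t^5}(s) -1200/s^6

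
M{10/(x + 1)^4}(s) 5 * gamma(s) * gamma(4 - s)/3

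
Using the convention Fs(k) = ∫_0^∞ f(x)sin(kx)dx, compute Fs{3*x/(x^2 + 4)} 3*pi*exp(-2*k)/2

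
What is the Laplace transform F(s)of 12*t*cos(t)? 12*(s^2-1)/(s^2+1)^2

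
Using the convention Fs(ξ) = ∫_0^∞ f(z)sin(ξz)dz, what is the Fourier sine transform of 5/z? 5*pi/2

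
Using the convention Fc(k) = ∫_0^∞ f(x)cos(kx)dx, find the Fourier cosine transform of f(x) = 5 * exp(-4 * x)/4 5/(k^2 + 16)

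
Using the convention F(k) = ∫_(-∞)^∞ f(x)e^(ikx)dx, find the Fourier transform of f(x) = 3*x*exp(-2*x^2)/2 3*sqrt(2)*I*sqrt(pi)*k*exp(-k^2/8)/16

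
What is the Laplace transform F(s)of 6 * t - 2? 6/s^2 - 2/s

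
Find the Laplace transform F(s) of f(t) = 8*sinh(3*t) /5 24/(5*(s^2-9) ) 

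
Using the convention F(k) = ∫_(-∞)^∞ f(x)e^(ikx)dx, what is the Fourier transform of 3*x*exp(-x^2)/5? 3*I*sqrt(pi)*k*exp(-k^2/4)/10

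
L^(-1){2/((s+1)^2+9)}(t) 2*exp(-t)*sin(3*t)/3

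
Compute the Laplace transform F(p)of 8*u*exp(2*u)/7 8/(7*(p - 2)^2)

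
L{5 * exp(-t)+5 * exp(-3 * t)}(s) 5/(s+3)+5/(s+1)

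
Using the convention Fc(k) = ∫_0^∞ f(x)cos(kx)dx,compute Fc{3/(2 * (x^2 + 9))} pi * exp(-3 * k)/4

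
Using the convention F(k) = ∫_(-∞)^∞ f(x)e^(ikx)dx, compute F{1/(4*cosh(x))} pi/(4*cosh(pi*k/2))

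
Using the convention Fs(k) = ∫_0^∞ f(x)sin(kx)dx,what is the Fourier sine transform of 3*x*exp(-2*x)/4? 3*k/(k^2 + 4)^2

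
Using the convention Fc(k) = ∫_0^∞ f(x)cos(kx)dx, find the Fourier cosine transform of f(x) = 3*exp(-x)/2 3/(2*(k^2 + 1))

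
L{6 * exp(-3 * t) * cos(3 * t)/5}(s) 6 * (s+3)/(5 * ((s+3)^2+9))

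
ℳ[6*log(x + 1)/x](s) -6*pi*csc(pi*s)/(s - 1)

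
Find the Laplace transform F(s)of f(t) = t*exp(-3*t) (s+3)^(-2)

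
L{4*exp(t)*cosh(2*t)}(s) 4*(s - 1)/((s - 1)^2 - 4)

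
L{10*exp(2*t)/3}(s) 10/(3*(s - 2))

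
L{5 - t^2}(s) 5/s - 2/s^3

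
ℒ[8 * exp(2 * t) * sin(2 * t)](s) 16/((s - 2)^2 + 4)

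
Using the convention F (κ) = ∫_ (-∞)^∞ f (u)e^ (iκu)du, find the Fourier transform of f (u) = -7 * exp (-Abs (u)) -14/ (κ^2 + 1)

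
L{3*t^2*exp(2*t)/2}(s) 3/(s - 2)^3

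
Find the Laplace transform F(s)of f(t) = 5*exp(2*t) 5/(s - 2)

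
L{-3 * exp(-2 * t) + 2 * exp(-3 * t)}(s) 2/(s + 3) - 3/(s + 2)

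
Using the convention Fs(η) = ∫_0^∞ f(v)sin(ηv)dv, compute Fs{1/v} pi/2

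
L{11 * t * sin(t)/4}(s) 11 * s/(2 * (s^2 + 1)^2)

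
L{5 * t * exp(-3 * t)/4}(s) 5/(4 * (s + 3)^2)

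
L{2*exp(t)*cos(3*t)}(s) 2*(s - 1)/((s - 1)^2 + 9)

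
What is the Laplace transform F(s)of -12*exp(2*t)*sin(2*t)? -24/((s - 2)^2 + 4)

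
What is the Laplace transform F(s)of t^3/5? 6/(5 * s^4)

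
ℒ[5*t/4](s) 5/(4*s^2)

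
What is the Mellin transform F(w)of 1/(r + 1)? pi*csc(pi*w)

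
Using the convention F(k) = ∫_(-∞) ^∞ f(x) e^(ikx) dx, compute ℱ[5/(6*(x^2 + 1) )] 5*pi*exp(-Abs(k) ) /6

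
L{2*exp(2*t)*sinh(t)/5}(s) 2/(5*((s - 2)^2 - 1))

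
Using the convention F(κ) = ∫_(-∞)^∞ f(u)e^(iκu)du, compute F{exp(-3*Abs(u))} 6/(κ^2 + 9)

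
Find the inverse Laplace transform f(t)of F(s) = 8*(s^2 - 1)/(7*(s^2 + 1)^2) 8*t*cos(t)/7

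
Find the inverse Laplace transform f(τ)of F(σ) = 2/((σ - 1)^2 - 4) exp(τ) * sinh(2 * τ)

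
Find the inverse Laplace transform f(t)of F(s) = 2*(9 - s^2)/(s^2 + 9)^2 -2*t*cos(3*t)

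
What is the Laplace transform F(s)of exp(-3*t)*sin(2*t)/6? 1/(3*((s + 3)^2 + 4))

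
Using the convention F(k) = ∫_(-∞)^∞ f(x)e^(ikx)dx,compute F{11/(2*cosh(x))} 11*pi/(2*cosh(pi*k/2))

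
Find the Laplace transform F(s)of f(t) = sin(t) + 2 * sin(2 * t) 1/(s^2 + 1) + 4/(s^2 + 4)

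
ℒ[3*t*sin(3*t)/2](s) 9*s/(s^2 + 9)^2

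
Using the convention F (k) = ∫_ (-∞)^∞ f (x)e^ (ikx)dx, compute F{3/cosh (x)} 3 * pi/cosh (pi * k/2)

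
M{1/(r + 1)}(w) pi*csc(pi*w)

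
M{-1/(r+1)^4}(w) pi * (w - 3) * (w - 2) * (w - 1)/(6 * sin(pi * w))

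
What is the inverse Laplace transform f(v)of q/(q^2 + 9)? cos(3 * v)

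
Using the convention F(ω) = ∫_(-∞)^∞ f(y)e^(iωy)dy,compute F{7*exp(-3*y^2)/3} 7*sqrt(3)*sqrt(pi)*exp(-ω^2/12)/9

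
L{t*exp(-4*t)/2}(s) 1/(2*(s+4)^2)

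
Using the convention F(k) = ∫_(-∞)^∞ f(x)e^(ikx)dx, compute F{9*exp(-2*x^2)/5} 9*sqrt(2)*sqrt(pi)*exp(-k^2/8)/10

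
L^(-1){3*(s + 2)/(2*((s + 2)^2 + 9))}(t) 3*exp(-2*t)*cos(3*t)/2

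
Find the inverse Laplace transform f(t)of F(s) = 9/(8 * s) 9/8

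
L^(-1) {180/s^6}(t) 3*t^5/2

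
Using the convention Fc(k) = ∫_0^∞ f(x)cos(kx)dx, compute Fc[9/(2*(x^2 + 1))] 9*pi*exp(-k)/4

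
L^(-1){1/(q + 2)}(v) exp(-2*v)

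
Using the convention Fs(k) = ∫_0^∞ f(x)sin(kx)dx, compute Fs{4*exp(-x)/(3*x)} 4*atan(k)/3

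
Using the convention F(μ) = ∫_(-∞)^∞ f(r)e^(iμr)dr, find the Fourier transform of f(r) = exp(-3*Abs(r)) 6/(μ^2 + 9)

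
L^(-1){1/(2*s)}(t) 1/2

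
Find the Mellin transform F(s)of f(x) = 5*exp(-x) 5*gamma(s)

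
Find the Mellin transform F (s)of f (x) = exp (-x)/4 gamma (s)/4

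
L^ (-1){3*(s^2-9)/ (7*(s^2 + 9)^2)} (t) 3*t*cos (3*t)/7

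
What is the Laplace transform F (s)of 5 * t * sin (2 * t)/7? 20 * s/ (7 * (s^2 + 4)^2)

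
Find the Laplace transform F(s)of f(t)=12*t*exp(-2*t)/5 12/(5*(s + 2)^2)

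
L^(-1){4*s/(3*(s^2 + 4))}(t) 4*cos(2*t)/3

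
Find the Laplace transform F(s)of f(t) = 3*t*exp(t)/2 3/(2*(s - 1)^2)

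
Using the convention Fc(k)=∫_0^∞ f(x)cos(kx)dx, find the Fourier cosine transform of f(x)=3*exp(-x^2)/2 3*sqrt(pi)*exp(-k^2/4)/4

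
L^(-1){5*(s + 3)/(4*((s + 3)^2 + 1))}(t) 5*exp(-3*t)*cos(t)/4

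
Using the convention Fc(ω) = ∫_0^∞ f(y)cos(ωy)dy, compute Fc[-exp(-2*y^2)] -sqrt(2)*sqrt(pi)*exp(-ω^2/8)/4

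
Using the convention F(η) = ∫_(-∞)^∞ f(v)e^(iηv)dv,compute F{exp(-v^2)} sqrt(pi)*exp(-η^2/4)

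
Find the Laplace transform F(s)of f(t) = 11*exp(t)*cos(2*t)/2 11*(s - 1)/(2*((s - 1)^2 + 4))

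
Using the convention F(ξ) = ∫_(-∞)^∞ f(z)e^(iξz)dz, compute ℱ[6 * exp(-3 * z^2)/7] 2 * sqrt(3) * sqrt(pi) * exp(-ξ^2/12)/7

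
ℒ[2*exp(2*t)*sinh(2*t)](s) 4/(s*(s - 4))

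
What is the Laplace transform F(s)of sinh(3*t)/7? 3/(7*(s^2 - 9))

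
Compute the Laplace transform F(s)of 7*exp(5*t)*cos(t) 7*(s - 5)/((s - 5)^2 + 1)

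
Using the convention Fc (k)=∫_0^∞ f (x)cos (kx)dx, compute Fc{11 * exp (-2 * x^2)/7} 11 * sqrt (2) * sqrt (pi) * exp (-k^2/8)/28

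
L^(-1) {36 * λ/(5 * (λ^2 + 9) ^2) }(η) 6 * η * sin(3 * η) /5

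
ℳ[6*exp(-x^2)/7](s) 3*gamma(s/2)/7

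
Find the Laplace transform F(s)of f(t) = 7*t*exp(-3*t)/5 7/(5*(s + 3)^2)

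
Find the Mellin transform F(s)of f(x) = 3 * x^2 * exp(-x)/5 3 * gamma(s + 2)/5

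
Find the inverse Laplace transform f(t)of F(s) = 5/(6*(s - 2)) 5*exp(2*t)/6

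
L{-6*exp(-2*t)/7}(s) -6/(7*s + 14)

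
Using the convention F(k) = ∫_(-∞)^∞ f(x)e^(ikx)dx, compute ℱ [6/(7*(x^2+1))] 6*pi*exp(-Abs(k))/7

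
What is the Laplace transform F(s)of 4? 4/s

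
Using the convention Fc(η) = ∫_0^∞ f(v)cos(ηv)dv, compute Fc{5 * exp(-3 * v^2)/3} 5 * sqrt(3) * sqrt(pi) * exp(-η^2/12)/18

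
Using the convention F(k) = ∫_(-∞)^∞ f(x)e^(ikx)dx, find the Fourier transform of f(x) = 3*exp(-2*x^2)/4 3*sqrt(2)*sqrt(pi)*exp(-k^2/8)/8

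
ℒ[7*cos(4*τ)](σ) 7*σ/(σ^2 + 16)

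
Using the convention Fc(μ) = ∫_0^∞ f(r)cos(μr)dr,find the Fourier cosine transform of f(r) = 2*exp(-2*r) 4/(μ^2+4)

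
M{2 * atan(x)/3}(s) -pi * sec(pi * s/2)/(3 * s)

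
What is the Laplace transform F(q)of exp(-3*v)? 1/(q + 3)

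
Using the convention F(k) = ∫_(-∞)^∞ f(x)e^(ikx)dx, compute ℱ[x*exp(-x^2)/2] I*sqrt(pi)*k*exp(-k^2/4)/4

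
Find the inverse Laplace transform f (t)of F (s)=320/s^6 8*t^5/3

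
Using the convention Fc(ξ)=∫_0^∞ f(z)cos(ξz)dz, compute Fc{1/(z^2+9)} pi * exp(-3 * ξ)/6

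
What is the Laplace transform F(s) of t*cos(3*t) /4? (s^2-9) /(4*(s^2 + 9) ^2) 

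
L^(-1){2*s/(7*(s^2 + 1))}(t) 2*cos(t)/7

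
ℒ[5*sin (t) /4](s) 5/ (4*(s^2 + 1) ) 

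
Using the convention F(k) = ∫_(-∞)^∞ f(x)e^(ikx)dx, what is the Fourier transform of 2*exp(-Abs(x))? 4/(k^2 + 1)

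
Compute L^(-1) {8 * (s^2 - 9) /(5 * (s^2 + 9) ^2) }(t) 8 * t * cos(3 * t) /5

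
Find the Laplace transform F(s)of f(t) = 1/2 1/(2*s)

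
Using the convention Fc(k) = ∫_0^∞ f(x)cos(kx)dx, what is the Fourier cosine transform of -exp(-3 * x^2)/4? -sqrt(3) * sqrt(pi) * exp(-k^2/12)/24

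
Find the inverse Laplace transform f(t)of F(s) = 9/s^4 3*t^3/2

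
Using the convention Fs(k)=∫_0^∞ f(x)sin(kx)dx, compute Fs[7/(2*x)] 7*pi/4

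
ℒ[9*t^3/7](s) 54/(7*s^4)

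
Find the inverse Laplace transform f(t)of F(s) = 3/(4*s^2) 3*t/4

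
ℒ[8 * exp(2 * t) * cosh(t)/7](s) 8 * (s - 2)/(7 * ((s - 2)^2 - 1))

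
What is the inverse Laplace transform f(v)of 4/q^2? 4 * v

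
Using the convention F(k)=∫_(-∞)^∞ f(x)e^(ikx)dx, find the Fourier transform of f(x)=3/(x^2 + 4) 3*pi*exp(-2*Abs(k))/2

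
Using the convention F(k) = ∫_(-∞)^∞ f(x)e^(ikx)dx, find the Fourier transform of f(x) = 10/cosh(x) 10 * pi/cosh(pi * k/2)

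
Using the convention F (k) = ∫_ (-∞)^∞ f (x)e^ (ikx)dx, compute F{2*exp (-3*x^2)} 2*sqrt (3)*sqrt (pi)*exp (-k^2/12)/3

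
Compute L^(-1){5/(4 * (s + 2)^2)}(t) 5 * t * exp(-2 * t)/4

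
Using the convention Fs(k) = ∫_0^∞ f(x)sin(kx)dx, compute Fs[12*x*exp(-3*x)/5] 72*k/(5*(k^2+9)^2)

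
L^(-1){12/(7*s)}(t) 12/7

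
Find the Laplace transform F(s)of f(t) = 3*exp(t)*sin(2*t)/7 6/(7*((s - 1)^2 + 4))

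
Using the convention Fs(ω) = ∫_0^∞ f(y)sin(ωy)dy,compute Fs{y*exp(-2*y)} 4*ω/(ω^2 + 4)^2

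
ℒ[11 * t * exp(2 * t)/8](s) 11/(8 * (s - 2)^2)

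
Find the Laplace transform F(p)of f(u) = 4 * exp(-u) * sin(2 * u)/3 8/(3 * ((p + 1)^2 + 4))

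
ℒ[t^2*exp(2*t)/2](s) (s - 2)^(-3)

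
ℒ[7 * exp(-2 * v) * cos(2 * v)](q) 7 * (q + 2)/((q + 2)^2 + 4)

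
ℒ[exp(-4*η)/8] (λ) 1/(8*(λ + 4))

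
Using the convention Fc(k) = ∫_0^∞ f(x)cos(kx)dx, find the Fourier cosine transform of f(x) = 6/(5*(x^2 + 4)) 3*pi*exp(-2*k)/10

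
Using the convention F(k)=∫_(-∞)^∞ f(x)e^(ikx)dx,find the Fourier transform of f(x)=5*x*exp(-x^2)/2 5*I*sqrt(pi)*k*exp(-k^2/4)/4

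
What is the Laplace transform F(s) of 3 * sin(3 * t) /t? 3 * atan(3/s) 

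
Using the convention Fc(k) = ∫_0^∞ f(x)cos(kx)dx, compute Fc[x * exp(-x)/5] (1 - k^2)/(5 * (k^2 + 1)^2)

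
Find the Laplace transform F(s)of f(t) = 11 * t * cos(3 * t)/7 11 * (s^2-9)/(7 * (s^2 + 9)^2)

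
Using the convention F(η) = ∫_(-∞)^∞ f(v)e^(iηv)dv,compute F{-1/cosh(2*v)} -pi/(2*cosh(pi*η/4))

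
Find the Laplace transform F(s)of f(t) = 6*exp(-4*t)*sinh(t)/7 6/(7*((s+4)^2 - 1))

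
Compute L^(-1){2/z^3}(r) r^2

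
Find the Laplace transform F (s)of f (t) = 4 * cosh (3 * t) 4 * s/ (s^2-9)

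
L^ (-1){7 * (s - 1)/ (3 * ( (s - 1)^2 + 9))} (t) 7 * exp (t) * cos (3 * t)/3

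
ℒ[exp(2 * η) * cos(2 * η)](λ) (λ - 2)/((λ - 2)^2 + 4)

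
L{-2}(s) -2/s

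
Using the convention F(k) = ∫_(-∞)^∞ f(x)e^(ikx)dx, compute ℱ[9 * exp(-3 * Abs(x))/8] 27/(4 * (k^2 + 9))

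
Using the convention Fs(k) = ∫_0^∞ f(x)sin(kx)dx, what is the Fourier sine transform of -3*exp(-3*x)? -3*k/(k^2+9)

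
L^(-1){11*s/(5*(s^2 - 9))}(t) 11*cosh(3*t)/5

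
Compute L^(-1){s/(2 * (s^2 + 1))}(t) cos(t)/2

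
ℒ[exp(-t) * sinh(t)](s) 1/(s * (s + 2))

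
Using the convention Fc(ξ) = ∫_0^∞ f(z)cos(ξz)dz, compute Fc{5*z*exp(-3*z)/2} 5*(9 - ξ^2)/(2*(ξ^2 + 9)^2)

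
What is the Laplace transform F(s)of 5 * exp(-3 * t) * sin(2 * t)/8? 5/(4 * ((s + 3)^2 + 4))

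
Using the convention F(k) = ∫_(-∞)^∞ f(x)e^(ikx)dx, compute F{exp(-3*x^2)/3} sqrt(3)*sqrt(pi)*exp(-k^2/12)/9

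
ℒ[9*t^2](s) 18/s^3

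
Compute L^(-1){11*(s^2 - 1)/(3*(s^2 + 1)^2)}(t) 11*t*cos(t)/3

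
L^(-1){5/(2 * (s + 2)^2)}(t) 5 * t * exp(-2 * t)/2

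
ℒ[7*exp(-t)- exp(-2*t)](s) 7/(s+1) - 1/(s+2)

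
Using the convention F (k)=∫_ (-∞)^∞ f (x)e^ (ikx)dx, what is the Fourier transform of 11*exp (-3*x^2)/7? 11*sqrt (3)*sqrt (pi)*exp (-k^2/12)/21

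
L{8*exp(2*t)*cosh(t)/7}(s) 8*(s - 2)/(7*((s - 2)^2 - 1))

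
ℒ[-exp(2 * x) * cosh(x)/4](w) (2 - w)/(4 * ((w - 2)^2 - 1))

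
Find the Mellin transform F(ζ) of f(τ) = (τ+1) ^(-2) (-pi*ζ+pi) /sin(pi*ζ) 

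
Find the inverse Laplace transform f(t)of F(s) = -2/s -2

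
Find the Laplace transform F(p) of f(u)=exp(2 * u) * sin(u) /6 1/(6 * ((p - 2) ^2+1) ) 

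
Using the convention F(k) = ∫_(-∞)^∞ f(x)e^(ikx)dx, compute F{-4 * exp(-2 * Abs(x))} -16/(k^2 + 4)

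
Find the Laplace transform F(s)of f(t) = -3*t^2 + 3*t 3/s^2-6/s^3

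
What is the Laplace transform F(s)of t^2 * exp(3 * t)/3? 2/(3 * (s - 3)^3)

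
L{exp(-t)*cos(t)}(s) (s + 1)/((s + 1)^2 + 1)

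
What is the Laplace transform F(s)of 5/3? 5/(3 * s)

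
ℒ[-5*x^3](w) -30/w^4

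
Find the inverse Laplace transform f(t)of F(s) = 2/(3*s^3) t^2/3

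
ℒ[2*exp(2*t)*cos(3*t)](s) 2*(s - 2)/((s - 2)^2 + 9)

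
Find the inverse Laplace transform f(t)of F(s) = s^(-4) t^3/6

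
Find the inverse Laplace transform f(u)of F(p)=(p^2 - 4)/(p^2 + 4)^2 u*cos(2*u)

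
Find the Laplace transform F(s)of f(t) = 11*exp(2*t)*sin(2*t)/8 11/(4*((s - 2)^2 + 4))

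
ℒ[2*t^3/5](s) 12/ (5*s^4)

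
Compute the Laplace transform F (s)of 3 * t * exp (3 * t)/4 3/ (4 * (s - 3)^2)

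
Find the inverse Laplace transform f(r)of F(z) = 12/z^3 6*r^2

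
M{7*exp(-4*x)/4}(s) 7*gamma(s)/(4*2^(2*s))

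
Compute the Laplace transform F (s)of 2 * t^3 12/s^4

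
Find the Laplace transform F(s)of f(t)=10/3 10/(3*s)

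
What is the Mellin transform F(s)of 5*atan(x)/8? -5*pi*sec(pi*s/2)/(16*s)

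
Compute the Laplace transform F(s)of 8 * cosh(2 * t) 8 * s/(s^2 - 4)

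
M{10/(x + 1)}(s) 10*pi*csc(pi*s)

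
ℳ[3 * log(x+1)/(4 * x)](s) -3 * pi * csc(pi * s)/(4 * s - 4)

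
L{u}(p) p^(-2)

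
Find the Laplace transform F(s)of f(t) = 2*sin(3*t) 6/(s^2 + 9)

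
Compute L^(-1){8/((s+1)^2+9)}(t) 8*exp(-t)*sin(3*t)/3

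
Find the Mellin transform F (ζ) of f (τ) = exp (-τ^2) gamma (ζ/2) /2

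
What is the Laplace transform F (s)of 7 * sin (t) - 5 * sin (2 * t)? 7/ (s^2 + 1) - 10/ (s^2 + 4)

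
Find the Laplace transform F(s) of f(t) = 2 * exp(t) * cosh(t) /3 2 * (s - 1) /(3 * s * (s - 2) ) 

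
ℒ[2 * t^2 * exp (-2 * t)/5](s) 4/ (5 * (s + 2)^3)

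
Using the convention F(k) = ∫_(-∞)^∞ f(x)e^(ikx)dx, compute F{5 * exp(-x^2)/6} 5 * sqrt(pi) * exp(-k^2/4)/6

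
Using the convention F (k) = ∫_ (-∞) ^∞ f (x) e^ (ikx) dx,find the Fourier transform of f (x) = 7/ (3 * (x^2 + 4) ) 7 * pi * exp (-2 * Abs (k) ) /6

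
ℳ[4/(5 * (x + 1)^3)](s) 2 * pi * (s - 2) * (s - 1)/(5 * sin(pi * s))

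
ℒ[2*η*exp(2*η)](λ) 2/(λ - 2)^2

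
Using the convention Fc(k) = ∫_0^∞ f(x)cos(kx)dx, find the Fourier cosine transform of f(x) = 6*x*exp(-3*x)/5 6*(9 - k^2)/(5*(k^2 + 9)^2)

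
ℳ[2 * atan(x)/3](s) -pi * sec(pi * s/2)/(3 * s)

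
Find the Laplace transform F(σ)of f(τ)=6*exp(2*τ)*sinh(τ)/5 6/(5*((σ - 2)^2 - 1))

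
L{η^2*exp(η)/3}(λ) 2/(3*(λ - 1)^3)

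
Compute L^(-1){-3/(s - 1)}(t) -3*exp(t)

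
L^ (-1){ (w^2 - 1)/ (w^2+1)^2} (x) x*cos (x)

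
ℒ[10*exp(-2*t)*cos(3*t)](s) 10*(s + 2)/((s + 2)^2 + 9)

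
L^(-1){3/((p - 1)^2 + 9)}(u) exp(u)*sin(3*u)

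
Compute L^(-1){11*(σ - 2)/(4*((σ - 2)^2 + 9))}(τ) 11*exp(2*τ)*cos(3*τ)/4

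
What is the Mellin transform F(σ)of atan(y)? -pi * sec(pi * σ/2)/(2 * σ)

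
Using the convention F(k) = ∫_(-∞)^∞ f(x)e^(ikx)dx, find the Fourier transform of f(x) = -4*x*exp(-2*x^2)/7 -sqrt(2)*I*sqrt(pi)*k*exp(-k^2/8)/14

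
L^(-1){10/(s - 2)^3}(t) 5*t^2*exp(2*t)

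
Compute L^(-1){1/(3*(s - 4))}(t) exp(4*t)/3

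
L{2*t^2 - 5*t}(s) 4/s^3 - 5/s^2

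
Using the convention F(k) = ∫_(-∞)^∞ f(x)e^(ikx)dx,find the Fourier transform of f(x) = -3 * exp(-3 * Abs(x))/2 -9/(k^2 + 9)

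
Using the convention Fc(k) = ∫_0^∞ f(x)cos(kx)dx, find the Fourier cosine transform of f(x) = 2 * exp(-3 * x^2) sqrt(3) * sqrt(pi) * exp(-k^2/12)/3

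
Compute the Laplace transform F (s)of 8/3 8/ (3 * s)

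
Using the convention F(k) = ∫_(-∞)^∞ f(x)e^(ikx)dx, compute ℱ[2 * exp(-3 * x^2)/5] 2 * sqrt(3) * sqrt(pi) * exp(-k^2/12)/15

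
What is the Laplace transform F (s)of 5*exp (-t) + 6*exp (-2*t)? 6/ (s + 2) + 5/ (s + 1)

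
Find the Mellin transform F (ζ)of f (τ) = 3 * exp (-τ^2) 3 * gamma (ζ/2)/2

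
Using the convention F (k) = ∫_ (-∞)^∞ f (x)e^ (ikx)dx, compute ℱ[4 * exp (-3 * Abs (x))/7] 24/ (7 * (k^2 + 9))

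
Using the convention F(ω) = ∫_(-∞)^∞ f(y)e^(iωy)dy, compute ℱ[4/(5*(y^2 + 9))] 4*pi*exp(-3*Abs(ω))/15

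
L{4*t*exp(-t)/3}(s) 4/(3*(s + 1)^2)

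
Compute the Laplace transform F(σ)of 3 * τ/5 3/(5 * σ^2)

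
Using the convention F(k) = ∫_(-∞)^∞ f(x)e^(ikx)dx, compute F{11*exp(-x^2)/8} 11*sqrt(pi)*exp(-k^2/4)/8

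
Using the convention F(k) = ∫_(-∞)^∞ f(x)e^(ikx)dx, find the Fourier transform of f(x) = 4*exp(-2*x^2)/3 2*sqrt(2)*sqrt(pi)*exp(-k^2/8)/3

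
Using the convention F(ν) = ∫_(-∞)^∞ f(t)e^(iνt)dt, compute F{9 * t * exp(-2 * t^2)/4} 9 * sqrt(2) * I * sqrt(pi) * ν * exp(-ν^2/8)/32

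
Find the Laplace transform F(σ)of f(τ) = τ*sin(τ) 2*σ/(σ^2 + 1)^2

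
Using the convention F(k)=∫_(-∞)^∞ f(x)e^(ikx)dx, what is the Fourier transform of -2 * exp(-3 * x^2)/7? -2 * sqrt(3) * sqrt(pi) * exp(-k^2/12)/21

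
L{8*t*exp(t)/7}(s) 8/(7*(s - 1)^2)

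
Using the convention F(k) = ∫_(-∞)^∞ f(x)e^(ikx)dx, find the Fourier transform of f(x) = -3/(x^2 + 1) -3 * pi * exp(-Abs(k))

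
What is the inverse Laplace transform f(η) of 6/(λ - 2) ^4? η^3*exp(2*η) 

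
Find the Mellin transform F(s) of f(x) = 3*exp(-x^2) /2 3*gamma(s/2) /4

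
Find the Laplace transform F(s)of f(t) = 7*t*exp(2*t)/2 7/(2*(s - 2)^2)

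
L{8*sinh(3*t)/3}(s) 8/(s^2 - 9)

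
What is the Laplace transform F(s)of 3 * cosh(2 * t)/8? 3 * s/(8 * (s^2 - 4))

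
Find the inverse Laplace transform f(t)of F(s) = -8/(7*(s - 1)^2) -8*t*exp(t)/7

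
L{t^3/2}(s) 3/s^4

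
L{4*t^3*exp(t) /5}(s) 24/(5*(s - 1) ^4) 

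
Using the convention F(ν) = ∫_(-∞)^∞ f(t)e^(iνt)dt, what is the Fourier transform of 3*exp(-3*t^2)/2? sqrt(3)*sqrt(pi)*exp(-ν^2/12)/2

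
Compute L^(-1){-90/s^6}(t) -3 * t^5/4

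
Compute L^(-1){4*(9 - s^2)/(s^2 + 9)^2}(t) -4*t*cos(3*t)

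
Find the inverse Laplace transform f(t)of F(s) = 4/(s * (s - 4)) 2 * exp(2 * t) * sinh(2 * t)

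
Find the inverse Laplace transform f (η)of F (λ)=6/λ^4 η^3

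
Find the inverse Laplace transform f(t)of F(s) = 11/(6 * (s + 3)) 11 * exp(-3 * t)/6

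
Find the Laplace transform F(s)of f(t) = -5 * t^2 -10/s^3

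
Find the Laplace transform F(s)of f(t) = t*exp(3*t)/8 1/(8*(s - 3)^2)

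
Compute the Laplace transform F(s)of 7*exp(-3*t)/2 7/(2*(s + 3))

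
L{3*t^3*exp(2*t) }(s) 18/(s - 2) ^4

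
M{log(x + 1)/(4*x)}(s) -pi*csc(pi*s)/(4*s - 4)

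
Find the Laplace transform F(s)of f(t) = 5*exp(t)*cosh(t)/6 5*(s - 1)/(6*s*(s - 2))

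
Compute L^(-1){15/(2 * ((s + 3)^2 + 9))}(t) 5 * exp(-3 * t) * sin(3 * t)/2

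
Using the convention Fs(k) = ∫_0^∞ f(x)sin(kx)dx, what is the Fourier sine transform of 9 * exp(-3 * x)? 9 * k/(k^2+9)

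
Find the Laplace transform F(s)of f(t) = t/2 1/(2*s^2)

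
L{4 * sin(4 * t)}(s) 16/(s^2 + 16)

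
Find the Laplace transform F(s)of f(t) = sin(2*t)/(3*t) atan(2/s)/3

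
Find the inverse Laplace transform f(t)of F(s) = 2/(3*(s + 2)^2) 2*t*exp(-2*t)/3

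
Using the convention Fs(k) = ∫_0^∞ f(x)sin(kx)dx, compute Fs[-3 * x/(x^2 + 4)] -3 * pi * exp(-2 * k)/2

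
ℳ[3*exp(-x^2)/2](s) 3*gamma(s/2)/4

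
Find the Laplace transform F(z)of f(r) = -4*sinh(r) -4/(z^2 - 1)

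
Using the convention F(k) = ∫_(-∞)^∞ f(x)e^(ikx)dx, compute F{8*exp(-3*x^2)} 8*sqrt(3)*sqrt(pi)*exp(-k^2/12)/3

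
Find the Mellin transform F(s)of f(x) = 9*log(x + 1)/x -9*pi*csc(pi*s)/(s - 1)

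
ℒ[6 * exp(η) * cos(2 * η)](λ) 6 * (λ - 1)/((λ - 1)^2 + 4)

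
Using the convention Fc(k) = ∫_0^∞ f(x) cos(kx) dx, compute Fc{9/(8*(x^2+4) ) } 9*pi*exp(-2*k) /32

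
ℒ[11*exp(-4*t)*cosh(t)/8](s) 11*(s + 4)/(8*((s + 4)^2 - 1))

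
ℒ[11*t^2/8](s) 11/(4*s^3)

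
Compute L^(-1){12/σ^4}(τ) 2 * τ^3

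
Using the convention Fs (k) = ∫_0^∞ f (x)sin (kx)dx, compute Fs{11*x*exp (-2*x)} 44*k/ (k^2 + 4)^2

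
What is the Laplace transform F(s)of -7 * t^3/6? -7/s^4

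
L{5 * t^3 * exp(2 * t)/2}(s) 15/(s - 2)^4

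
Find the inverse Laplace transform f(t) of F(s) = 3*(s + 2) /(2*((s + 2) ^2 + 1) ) 3*exp(-2*t)*cos(t) /2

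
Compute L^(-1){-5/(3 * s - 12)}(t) -5 * exp(4 * t)/3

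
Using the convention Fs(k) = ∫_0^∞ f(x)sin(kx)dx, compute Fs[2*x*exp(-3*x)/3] 4*k/(k^2 + 9)^2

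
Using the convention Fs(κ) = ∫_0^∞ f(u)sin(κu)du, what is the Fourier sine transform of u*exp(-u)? 2*κ/(κ^2 + 1)^2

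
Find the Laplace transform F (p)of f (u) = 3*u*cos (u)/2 3*(p^2 - 1)/ (2*(p^2 + 1)^2)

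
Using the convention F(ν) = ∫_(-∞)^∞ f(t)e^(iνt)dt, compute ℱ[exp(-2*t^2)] sqrt(2)*sqrt(pi)*exp(-ν^2/8)/2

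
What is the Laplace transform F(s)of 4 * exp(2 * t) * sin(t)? 4/((s - 2)^2 + 1)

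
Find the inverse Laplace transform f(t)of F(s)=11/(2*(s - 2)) 11*exp(2*t)/2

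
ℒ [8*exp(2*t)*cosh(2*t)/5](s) 8*(s - 2)/(5*s*(s - 4))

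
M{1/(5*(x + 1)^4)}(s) gamma(s)*gamma(4 - s)/30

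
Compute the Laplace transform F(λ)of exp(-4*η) 1/(λ + 4)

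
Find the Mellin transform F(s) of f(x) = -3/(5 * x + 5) -3 * pi * csc(pi * s) /5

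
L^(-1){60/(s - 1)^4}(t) 10 * t^3 * exp(t)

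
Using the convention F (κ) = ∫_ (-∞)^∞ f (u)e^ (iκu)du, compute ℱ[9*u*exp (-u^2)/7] 9*I*sqrt (pi)*κ*exp (-κ^2/4)/14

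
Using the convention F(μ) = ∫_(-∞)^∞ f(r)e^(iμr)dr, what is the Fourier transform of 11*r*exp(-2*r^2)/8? 11*sqrt(2)*I*sqrt(pi)*μ*exp(-μ^2/8)/64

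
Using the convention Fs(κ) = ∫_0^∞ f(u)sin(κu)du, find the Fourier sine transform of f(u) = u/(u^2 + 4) pi*exp(-2*κ)/2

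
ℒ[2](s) 2/s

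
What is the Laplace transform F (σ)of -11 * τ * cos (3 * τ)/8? 11 * (9 - σ^2)/ (8 * (σ^2 + 9)^2)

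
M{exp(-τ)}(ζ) gamma(ζ)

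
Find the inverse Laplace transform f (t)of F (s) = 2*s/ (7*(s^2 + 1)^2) t*sin (t)/7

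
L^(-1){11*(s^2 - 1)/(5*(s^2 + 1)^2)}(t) 11*t*cos(t)/5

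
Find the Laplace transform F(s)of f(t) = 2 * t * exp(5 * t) 2/(s - 5)^2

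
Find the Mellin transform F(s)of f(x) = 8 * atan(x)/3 -4 * pi * sec(pi * s/2)/(3 * s)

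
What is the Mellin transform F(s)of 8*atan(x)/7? -4*pi*sec(pi*s/2)/(7*s)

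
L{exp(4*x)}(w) 1/(w - 4)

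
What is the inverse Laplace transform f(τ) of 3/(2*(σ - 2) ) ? 3*exp(2*τ) /2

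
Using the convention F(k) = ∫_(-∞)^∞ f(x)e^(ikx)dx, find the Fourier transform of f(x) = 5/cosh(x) 5*pi/cosh(pi*k/2)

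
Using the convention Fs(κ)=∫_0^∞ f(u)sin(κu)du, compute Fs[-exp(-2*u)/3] -κ/(3*κ^2 + 12)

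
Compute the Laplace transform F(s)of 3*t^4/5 72/(5*s^5)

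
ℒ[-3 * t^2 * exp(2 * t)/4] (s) -3/(2 * (s - 2)^3)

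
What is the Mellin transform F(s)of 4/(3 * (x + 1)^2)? -4 * pi * (s - 1)/(3 * sin(pi * s))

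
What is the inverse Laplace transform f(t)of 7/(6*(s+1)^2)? 7*t*exp(-t)/6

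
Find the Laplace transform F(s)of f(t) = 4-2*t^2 4/s - 4/s^3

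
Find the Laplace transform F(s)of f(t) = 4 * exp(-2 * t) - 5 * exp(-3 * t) 4/(s + 2) - 5/(s + 3)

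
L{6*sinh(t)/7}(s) 6/(7*(s^2 - 1))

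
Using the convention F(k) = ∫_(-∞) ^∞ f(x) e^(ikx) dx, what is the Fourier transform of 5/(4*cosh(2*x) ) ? 5*pi/(8*cosh(pi*k/4) ) 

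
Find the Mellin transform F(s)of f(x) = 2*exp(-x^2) gamma(s/2)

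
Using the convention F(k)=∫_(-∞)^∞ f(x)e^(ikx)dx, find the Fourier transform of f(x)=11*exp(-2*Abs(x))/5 44/(5*(k^2+4))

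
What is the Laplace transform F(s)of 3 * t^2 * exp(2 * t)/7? 6/(7 * (s - 2)^3)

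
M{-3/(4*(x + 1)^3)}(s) -3*pi*(s - 2)*(s - 1)/(8*sin(pi*s))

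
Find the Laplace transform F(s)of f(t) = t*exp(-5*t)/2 1/(2*(s + 5)^2)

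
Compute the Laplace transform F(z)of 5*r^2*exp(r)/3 10/(3*(z - 1)^3)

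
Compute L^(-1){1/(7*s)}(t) 1/7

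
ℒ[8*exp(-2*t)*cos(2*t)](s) 8*(s + 2)/((s + 2)^2 + 4)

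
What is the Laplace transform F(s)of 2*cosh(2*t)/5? 2*s/(5*(s^2 - 4))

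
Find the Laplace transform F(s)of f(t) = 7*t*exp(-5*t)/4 7/(4*(s+5)^2)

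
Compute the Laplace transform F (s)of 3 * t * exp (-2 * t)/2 3/ (2 * (s+2)^2)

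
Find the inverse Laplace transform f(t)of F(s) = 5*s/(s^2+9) 5*cos(3*t)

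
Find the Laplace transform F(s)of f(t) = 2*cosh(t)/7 2*s/(7*(s^2 - 1))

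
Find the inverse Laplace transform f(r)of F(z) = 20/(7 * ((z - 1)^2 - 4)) 10 * exp(r) * sinh(2 * r)/7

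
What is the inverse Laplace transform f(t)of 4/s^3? 2 * t^2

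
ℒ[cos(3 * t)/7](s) s/(7 * (s^2 + 9))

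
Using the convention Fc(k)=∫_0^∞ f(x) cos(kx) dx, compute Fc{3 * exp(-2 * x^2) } 3 * sqrt(2) * sqrt(pi) * exp(-k^2/8) /4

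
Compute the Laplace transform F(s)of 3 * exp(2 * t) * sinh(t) 3/((s - 2)^2 - 1)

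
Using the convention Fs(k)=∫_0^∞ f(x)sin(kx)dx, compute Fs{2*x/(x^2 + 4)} pi*exp(-2*k)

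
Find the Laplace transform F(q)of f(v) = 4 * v 4/q^2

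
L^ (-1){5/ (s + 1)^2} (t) 5*t*exp (-t)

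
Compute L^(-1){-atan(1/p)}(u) -sin(u)/u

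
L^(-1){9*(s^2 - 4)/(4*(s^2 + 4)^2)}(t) 9*t*cos(2*t)/4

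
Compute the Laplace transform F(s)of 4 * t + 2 4/s^2 + 2/s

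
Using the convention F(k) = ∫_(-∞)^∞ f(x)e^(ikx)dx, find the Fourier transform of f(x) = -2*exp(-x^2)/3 -2*sqrt(pi)*exp(-k^2/4)/3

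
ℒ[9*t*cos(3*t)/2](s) 9*(s^2-9)/(2*(s^2 + 9)^2)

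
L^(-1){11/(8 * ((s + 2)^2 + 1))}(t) 11 * exp(-2 * t) * sin(t)/8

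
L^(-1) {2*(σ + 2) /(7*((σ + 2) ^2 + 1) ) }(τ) 2*exp(-2*τ)*cos(τ) /7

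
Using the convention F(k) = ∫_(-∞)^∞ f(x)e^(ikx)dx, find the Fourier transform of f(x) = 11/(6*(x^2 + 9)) 11*pi*exp(-3*Abs(k))/18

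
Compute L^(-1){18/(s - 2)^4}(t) 3*t^3*exp(2*t)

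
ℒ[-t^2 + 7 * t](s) 7/s^2 - 2/s^3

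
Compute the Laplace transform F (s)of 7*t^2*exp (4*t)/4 7/ (2*(s - 4)^3)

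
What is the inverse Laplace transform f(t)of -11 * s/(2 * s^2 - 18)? -11 * cosh(3 * t)/2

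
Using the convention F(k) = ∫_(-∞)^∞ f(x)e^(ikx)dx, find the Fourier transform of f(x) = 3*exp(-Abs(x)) 6/(k^2 + 1)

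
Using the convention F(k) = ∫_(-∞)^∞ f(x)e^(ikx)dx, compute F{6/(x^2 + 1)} 6 * pi * exp(-Abs(k))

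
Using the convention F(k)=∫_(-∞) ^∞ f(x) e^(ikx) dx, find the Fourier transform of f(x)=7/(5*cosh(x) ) 7*pi/(5*cosh(pi*k/2) ) 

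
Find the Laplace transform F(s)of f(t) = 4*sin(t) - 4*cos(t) 4/(s^2 + 1) - 4*s/(s^2 + 1)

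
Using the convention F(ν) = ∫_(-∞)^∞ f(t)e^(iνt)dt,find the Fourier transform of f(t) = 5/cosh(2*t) 5*pi/(2*cosh(pi*ν/4))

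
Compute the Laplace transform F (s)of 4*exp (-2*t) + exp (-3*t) 1/ (s + 3) + 4/ (s + 2)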